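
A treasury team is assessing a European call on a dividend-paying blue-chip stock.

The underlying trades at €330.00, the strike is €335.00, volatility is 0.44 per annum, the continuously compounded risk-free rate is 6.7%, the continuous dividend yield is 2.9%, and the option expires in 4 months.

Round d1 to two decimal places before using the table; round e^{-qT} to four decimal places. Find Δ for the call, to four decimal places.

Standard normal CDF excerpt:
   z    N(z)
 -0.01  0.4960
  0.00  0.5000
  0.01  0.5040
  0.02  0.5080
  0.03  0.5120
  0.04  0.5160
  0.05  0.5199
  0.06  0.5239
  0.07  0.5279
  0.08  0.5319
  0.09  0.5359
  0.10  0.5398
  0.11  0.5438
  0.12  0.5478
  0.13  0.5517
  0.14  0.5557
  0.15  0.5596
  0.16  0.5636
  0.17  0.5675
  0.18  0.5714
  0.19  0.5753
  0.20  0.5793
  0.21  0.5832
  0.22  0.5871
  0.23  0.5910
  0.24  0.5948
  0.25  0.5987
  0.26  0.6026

0.5425

σ√T = 0.44 × 0.5774 = 0.2540
d₁ = [ln(330/335) + (0.067 − 0.029 + ½·0.44²)·0.3333] / (σ√T) = (-0.0150 + 0.0449) / 0.2540 = 0.1177 ≈ 0.12
N(d₁) = N(0.12) = 0.5478
Δ_call = e^(−qT)·N(d₁) = 0.9904·0.5478 = 0.5425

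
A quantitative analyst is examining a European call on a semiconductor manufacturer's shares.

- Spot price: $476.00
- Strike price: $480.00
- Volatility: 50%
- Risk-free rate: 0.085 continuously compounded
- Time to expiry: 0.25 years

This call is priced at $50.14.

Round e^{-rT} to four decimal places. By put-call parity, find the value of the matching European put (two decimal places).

$44.06

e^(−rT) = e^(−0.085·0.25) = 0.9790
Put-call parity: C − P = S − K·e^(−rT) = 476 − 480·0.9790 = 476 − 469.9200 = 6.0800
P = C − (C − P) = 50.14 − (6.0800) = 44.0600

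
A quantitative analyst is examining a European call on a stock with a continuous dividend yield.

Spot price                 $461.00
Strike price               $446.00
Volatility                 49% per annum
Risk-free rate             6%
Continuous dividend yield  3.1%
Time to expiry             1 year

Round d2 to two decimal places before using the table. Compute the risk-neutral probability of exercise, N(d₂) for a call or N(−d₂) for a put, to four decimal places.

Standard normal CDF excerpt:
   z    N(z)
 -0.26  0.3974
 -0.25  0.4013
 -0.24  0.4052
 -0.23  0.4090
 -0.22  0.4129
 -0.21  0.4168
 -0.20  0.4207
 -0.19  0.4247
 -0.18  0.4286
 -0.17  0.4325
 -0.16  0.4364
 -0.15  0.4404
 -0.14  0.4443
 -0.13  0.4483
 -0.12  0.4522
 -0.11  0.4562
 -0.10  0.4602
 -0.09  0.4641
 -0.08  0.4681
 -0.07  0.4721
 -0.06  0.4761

σ√T = 0.49 × 1.0000 = 0.4900
d₁ = [ln(461/446) + (0.06 − 0.031 + ½·0.49²)·1] / (σ√T) = (0.0331 + 0.1490) / 0.4900 = 0.3717 ⇒ 0.37
d₂ = 0.3717 − 0.4900 = -0.1183 ⇒ -0.12
Pr(exercise) under Q = N(d₂) = 0.4522

0.4522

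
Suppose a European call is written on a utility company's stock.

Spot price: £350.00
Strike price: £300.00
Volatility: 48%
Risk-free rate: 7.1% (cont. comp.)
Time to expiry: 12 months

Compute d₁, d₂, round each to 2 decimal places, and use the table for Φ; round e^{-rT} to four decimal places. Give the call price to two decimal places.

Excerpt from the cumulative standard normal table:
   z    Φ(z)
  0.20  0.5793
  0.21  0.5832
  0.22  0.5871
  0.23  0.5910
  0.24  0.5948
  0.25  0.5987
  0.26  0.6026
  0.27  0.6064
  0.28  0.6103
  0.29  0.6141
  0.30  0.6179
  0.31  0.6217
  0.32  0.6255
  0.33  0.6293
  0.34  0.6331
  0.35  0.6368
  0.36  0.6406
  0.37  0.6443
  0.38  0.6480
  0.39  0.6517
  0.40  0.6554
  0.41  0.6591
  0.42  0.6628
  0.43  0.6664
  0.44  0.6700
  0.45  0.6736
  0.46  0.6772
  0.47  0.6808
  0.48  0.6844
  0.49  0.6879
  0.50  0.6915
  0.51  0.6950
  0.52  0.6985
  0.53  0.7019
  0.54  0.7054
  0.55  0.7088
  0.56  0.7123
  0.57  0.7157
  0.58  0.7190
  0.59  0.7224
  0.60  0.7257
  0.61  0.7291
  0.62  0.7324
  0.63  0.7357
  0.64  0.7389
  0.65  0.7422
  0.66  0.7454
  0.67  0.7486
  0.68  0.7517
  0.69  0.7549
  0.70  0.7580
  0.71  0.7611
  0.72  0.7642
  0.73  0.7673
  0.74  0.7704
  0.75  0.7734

T = 1;  σ√T = 0.4800
d₁ = [ln(350/300) + (0.071 + ½·0.48²)·1] / (σ√T) = (0.1542 + 0.1862) / 0.4800 = 0.7091 → 0.71
d₂ = 0.7091 − 0.4800 = 0.2291 → 0.23
exp(−rT) = exp(−0.071·1) = 0.9315
C = 350·N(0.71) − 300·0.9315·N(0.23) = 350·0.7611 − 300·0.9315·0.5910 = 266.3850 − 165.1549 = 101.2301

£101.23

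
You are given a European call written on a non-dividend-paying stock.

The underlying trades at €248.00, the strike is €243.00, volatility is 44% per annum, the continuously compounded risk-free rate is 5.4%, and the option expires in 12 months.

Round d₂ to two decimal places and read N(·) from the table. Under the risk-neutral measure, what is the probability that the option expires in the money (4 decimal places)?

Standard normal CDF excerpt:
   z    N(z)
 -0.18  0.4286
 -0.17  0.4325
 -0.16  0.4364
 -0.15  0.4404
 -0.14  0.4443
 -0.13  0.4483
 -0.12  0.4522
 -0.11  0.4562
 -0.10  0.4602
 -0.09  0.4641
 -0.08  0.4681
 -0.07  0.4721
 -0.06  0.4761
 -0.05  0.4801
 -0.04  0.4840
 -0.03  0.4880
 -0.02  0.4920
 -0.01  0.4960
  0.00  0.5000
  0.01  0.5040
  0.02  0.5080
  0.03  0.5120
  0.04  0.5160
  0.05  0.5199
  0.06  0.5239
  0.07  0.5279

T = 1;  σ√T = 0.4400
d₁ = [ln(248/243) + (0.054 + ½·0.44²)·1] / (σ√T) = (0.0204 + 0.1508) / 0.4400 = 0.3890 → 0.39
d₂ = 0.3890 − 0.4400 = -0.0510 → -0.05
Pr(exercise) under Q = N(d₂) = 0.4801

0.4801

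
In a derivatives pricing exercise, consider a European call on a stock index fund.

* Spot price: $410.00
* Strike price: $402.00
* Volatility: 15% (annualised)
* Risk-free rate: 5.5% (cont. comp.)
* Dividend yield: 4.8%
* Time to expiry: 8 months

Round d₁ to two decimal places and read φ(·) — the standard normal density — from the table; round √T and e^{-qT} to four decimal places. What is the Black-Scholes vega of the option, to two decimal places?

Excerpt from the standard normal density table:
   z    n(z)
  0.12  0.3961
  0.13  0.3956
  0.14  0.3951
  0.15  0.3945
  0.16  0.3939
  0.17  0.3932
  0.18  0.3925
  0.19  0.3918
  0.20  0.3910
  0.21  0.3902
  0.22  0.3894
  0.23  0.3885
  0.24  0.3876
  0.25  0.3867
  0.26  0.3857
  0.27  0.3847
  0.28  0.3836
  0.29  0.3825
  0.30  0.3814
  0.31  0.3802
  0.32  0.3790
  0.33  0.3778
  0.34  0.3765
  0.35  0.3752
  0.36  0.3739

125.05

σ√T = 0.15·√0.6667 = 0.1225
ln(S/K) + (r − q + σ²/2)T = ln(410/402) + (0.055 − 0.048 + 0.15²/2)·0.6667 = 0.0197 + 0.0122 = 0.0319
d₁ = 0.0319 / 0.1225 = 0.2602 ≈ 0.26
√T = √0.6667 = 0.8165
φ(d₁) = φ(0.26) = 0.3857
exp(−qT) = exp(−0.048·0.6667) = 0.9685
vega = S·exp(−qT)·φ(d₁)·√T = 410·0.9685·0.3857·0.8165 = 125.0516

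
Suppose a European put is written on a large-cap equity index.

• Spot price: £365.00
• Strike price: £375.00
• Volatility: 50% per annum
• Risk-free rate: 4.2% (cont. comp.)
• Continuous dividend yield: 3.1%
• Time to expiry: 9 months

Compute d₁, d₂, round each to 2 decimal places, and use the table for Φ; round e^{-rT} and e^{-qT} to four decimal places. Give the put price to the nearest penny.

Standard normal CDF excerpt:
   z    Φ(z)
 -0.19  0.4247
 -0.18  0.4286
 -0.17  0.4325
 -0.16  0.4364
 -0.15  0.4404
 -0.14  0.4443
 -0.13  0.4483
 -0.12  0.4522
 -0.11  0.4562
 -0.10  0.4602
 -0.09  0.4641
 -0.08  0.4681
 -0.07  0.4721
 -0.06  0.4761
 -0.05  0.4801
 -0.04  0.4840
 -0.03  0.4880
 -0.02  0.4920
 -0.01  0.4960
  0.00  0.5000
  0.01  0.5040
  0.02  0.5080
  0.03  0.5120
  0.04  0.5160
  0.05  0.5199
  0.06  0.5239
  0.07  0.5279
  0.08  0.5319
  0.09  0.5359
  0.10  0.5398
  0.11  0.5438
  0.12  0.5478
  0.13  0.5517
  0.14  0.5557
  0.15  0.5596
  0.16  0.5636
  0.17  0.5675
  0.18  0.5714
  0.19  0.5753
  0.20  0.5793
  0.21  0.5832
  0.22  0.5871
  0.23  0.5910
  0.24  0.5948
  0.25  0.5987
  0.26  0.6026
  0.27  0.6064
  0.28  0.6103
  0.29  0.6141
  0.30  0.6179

T = 0.75;  σ√T = 0.4330
ln(S/K) + (r − q + σ²/2)T = ln(365/375) + (0.042 − 0.031 + 0.5²/2)·0.75 = -0.0270 + 0.1020 = 0.0750
d₁ = 0.0750 / 0.4330 = 0.1731 ⇒ 0.17
d₂ = d₁ − σ√T = 0.1731 − 0.4330 = -0.2599 ⇒ -0.26
exp(−qT) = exp(−0.031·0.75) = 0.9770;  exp(−rT) = exp(−0.042·0.75) = 0.9690
P = 375·0.9690·N(0.26) − 365·0.9770·N(-0.17) = 375·0.9690·0.6026 − 365·0.9770·0.4325 = 218.9698 − 154.2317 = 64.7381

£64.74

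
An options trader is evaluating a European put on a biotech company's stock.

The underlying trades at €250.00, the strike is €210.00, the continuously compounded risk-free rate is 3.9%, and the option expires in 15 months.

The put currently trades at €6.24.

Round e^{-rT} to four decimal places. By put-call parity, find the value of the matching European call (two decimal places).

€56.24

e^(−rT) = e^(−0.039·1.25) = 0.9524
Put-call parity: C − P = S − K·e^(−rT) = 250 − 210·0.9524 = 250 − 200.0040 = 49.9960
C = P + (C − P) = 6.24 + (49.9960) = 56.2360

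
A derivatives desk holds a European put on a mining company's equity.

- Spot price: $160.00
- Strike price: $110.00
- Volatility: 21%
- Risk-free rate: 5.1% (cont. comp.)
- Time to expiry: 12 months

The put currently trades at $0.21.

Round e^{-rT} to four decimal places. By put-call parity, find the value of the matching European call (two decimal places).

$55.68

exp(−rT) = exp(−0.051·1) = 0.9503
Put-call parity: C − P = S − K·e^(−rT) = 160 − 110·0.9503 = 160 − 104.5330 = 55.4670
C = P + (C − P) = 0.21 + (55.4670) = 55.6770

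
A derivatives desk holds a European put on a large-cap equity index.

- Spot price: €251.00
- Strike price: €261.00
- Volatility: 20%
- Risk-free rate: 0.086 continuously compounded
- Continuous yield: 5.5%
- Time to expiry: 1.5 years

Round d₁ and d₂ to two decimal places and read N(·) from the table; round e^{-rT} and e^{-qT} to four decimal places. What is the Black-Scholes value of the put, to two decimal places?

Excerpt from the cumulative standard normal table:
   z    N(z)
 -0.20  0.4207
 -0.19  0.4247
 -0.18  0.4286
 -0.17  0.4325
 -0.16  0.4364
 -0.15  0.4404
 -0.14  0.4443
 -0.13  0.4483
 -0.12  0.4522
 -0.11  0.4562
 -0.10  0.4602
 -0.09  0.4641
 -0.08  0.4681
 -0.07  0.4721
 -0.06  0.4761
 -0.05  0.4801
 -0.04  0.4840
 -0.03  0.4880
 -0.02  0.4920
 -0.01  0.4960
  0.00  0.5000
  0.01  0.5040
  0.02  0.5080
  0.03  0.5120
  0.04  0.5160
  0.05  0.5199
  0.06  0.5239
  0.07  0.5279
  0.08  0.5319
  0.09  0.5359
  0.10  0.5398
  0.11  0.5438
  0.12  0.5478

€21.16

σ√T = 0.2 × 1.2247 = 0.2449
d₁ = [ln(251/261) + (0.086 − 0.055 + 0.2²/2)·1.5] / 0.2449 = [-0.0391 + 0.0765] / 0.2449 = 0.1528 → 0.15
d₂ = d₁ − σ√T = 0.1528 − 0.2449 = -0.0921 → -0.09
exp(−qT) = exp(−0.055·1.5) = 0.9208;  exp(−rT) = exp(−0.086·1.5) = 0.8790
N(−d₂) = N(0.09) = 0.5359;  N(−d₁) = N(-0.15) = 0.4404
P = 261·0.8790·0.5359 − 251·0.9208·0.4404 = 122.9456 − 101.7856 = 21.1600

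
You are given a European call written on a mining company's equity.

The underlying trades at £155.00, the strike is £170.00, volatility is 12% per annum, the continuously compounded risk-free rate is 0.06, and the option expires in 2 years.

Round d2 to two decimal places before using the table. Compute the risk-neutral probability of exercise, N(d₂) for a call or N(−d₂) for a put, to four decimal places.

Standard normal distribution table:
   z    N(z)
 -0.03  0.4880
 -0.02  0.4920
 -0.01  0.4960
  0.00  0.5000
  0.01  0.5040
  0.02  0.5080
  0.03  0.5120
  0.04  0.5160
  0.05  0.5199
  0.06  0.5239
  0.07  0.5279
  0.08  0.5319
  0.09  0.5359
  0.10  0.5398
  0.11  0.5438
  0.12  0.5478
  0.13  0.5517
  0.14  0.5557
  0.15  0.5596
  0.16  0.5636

σ√T = 0.12·√2 = 0.1697
d₁ = [ln(155/170) + (0.06 + ½·0.12²)·2] / (σ√T) = (-0.0924 + 0.1344) / 0.1697 = 0.2476 ≈ 0.25
d₂ = 0.2476 − 0.1697 = 0.0779 ≈ 0.08
Risk-neutral Pr[S_T > K] = N(d₂) = N(0.08) = 0.5319

0.5319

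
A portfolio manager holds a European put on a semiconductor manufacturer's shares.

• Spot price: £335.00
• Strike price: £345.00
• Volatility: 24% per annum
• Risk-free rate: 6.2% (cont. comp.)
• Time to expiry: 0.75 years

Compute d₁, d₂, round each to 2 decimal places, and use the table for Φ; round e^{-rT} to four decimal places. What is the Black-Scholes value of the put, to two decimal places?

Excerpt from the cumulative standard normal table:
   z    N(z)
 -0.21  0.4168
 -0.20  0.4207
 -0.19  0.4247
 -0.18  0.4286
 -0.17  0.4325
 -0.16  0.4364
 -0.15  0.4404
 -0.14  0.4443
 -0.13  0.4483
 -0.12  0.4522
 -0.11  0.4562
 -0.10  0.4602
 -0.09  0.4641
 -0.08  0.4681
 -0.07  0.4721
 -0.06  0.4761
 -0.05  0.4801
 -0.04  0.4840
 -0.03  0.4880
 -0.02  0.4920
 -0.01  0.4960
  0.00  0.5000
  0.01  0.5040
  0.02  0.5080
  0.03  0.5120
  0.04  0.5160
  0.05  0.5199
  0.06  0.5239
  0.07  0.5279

£25.03

σ√T = 0.24·√0.75 = 0.2078
d₁ = [ln(335/345) + (0.062 + ½·0.24²)·0.75] / (σ√T) = (-0.0294 + 0.0681) / 0.2078 = 0.1861 ⇒ 0.19
d₂ = 0.1861 − 0.2078 = -0.0217 ⇒ -0.02
exp(−rT) = exp(−0.062·0.75) = 0.9546
N(−d₂) = N(0.02) = 0.5080;  N(−d₁) = N(-0.19) = 0.4247
P = 345·0.9546·0.5080 − 335·0.4247 = 167.3032 − 142.2745 = 25.0287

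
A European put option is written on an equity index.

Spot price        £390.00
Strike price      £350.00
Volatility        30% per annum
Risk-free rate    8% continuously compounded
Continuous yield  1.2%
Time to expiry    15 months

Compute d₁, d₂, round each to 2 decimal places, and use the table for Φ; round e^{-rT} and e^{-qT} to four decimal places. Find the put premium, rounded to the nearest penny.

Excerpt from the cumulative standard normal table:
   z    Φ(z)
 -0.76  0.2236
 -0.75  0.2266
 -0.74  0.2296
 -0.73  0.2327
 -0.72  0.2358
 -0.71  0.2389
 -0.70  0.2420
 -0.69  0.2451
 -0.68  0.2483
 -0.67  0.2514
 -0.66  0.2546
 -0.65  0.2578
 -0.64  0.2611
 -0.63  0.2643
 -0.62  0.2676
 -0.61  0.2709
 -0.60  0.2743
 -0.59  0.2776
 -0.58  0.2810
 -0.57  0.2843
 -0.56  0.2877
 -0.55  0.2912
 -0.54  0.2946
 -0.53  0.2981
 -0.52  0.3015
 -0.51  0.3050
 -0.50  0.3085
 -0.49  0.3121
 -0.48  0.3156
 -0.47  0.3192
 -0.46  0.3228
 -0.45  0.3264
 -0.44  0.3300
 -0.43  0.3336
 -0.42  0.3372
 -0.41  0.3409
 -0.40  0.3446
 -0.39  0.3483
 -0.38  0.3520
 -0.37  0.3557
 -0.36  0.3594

σ√T = 0.3 × 1.1180 = 0.3354
ln(S/K) + (r − q + σ²/2)T = ln(390/350) + (0.08 − 0.012 + 0.3²/2)·1.25 = 0.1082 + 0.1413 = 0.2495
d₁ = 0.2495 / 0.3354 = 0.7438 → 0.74
d₂ = d₁ − σ√T = 0.7438 − 0.3354 = 0.4083 → 0.41
exp(−qT) = exp(−0.012·1.25) = 0.9851;  exp(−rT) = exp(−0.08·1.25) = 0.9048
N(−d₂) = N(-0.41) = 0.3409;  N(−d₁) = N(-0.74) = 0.2296
P = 350·0.9048·0.3409 − 390·0.9851·0.2296 = 107.9562 − 88.2098 = 19.7464

£19.75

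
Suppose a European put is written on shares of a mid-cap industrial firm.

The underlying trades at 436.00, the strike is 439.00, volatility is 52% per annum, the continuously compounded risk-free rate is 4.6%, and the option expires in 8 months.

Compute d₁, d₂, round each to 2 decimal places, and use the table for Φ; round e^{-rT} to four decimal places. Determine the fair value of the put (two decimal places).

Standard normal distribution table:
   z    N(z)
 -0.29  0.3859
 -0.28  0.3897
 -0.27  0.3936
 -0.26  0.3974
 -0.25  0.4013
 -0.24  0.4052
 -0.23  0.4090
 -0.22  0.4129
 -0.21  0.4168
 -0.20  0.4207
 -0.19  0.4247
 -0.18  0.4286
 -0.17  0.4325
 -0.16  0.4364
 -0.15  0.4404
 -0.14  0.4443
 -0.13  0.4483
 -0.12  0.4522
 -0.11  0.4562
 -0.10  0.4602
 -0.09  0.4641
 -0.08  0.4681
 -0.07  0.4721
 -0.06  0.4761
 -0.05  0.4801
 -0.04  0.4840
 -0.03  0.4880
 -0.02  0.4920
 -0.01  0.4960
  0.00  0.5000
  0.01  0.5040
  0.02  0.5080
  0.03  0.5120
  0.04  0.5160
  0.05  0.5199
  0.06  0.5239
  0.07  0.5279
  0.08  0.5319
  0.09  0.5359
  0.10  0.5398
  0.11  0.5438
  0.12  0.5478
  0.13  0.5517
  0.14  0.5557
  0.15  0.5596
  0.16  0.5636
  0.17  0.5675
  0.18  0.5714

68.34

T = 0.6667;  σ√T = 0.4246
ln(S/K) + (r + σ²/2)T = ln(436/439) + (0.046 + 0.52²/2)·0.6667 = -0.0069 + 0.1208 = 0.1139
d₁ = 0.1139 / 0.4246 = 0.2684 ≈ 0.27
d₂ = d₁ − σ√T = 0.2684 − 0.4246 = -0.1562 ≈ -0.16
e^(−rT) = e^(−0.046·0.6667) = 0.9698
P = 439·0.9698·N(0.16) − 436·N(-0.27) = 439·0.9698·0.5636 − 436·0.3936 = 239.9483 − 171.6096 = 68.3387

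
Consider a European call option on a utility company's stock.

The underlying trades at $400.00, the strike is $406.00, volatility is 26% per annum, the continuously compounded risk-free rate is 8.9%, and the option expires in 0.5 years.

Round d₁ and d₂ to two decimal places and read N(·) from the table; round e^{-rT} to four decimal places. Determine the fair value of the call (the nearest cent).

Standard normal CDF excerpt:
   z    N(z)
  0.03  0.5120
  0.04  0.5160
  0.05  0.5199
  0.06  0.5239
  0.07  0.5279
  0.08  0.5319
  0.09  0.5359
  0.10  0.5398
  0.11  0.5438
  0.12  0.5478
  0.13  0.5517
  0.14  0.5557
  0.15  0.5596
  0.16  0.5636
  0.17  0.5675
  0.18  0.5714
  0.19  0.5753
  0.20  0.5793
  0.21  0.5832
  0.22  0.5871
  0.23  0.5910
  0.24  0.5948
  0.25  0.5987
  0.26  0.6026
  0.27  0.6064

$34.48

σ√T = 0.26 × 0.7071 = 0.1838
d₁ = [ln(400/406) + (0.089 + ½·0.26²)·0.5] / (σ√T) = (-0.0149 + 0.0614) / 0.1838 = 0.2530 ⇒ 0.25
d₂ = 0.2530 − 0.1838 = 0.0691 ⇒ 0.07
exp(−rT) = exp(−0.089·0.5) = 0.9565
N(d₁) = N(0.25) = 0.5987;  N(d₂) = N(0.07) = 0.5279
C = 400·0.5987 − 406·0.9565·0.5279 = 239.4800 − 205.0042 = 34.4758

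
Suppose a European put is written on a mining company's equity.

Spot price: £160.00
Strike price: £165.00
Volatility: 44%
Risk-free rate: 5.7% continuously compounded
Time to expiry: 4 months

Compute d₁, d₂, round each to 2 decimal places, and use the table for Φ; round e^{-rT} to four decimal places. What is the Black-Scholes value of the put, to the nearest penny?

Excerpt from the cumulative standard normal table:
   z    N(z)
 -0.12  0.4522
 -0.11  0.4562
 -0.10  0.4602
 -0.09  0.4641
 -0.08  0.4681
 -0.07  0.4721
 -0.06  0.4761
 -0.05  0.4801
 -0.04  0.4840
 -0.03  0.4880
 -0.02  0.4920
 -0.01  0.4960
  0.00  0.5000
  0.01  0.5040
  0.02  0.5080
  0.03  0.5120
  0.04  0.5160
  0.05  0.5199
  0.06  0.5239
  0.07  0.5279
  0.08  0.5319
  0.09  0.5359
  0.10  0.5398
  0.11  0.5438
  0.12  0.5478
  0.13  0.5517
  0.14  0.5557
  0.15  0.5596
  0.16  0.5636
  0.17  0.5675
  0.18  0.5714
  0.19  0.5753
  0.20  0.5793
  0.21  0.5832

£16.98

σ√T = 0.44·√0.3333 = 0.2540
d₁ = [ln(160/165) + (0.057 + ½·0.44²)·0.3333] / (σ√T) = (-0.0308 + 0.0513) / 0.2540 = 0.0807 → 0.08
d₂ = 0.0807 − 0.2540 = -0.1734 → -0.17
exp(−rT) = exp(−0.057·0.3333) = 0.9812
P = 165·0.9812·N(0.17) − 160·N(-0.08) = 165·0.9812·0.5675 − 160·0.4681 = 91.8771 − 74.8960 = 16.9811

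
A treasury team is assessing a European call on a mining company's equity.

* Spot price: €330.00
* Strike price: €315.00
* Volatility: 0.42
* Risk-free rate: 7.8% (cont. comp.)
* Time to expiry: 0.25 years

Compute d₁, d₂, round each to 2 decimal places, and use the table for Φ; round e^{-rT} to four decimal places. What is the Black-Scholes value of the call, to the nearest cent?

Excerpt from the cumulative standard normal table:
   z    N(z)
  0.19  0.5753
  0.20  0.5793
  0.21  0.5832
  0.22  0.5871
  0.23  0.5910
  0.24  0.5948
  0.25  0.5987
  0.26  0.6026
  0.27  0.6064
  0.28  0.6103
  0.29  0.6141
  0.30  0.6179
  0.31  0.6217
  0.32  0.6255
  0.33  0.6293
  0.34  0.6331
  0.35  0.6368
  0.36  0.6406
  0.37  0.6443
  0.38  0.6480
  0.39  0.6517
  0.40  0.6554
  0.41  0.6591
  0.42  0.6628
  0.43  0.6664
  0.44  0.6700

€38.56

σ√T = 0.42 × 0.5000 = 0.2100
d₁ = [ln(330/315) + (0.078 + 0.42²/2)·0.25] / 0.2100 = [0.0465 + 0.0415] / 0.2100 = 0.4194 ≈ 0.42
d₂ = d₁ − σ√T = 0.4194 − 0.2100 = 0.2094 ≈ 0.21
e^(−rT) = e^(−0.078·0.25) = 0.9807
N(d₁) = N(0.42) = 0.6628;  N(d₂) = N(0.21) = 0.5832
C = 330·0.6628 − 315·0.9807·0.5832 = 218.7240 − 180.1624 = 38.5616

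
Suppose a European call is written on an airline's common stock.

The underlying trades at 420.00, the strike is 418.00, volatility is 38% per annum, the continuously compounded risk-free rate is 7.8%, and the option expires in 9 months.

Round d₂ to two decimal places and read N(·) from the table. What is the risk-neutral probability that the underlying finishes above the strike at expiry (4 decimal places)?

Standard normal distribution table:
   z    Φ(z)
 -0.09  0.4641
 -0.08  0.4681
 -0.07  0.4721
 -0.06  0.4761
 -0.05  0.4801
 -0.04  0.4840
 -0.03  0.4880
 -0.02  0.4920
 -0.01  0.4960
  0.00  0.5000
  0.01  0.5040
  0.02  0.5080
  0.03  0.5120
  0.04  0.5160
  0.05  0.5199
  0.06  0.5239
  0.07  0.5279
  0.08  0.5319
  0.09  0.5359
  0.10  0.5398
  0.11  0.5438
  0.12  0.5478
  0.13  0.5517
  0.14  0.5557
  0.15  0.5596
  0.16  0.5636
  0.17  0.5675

T = 0.75;  σ√T = 0.3291
d₁ = [ln(420/418) + (0.078 + 0.38²/2)·0.75] / 0.3291 = [0.0048 + 0.1127] / 0.3291 = 0.3568 → 0.36
d₂ = d₁ − σ√T = 0.3568 − 0.3291 = 0.0277 → 0.03
Risk-neutral Pr[S_T > K] = N(d₂) = N(0.03) = 0.5120

0.5120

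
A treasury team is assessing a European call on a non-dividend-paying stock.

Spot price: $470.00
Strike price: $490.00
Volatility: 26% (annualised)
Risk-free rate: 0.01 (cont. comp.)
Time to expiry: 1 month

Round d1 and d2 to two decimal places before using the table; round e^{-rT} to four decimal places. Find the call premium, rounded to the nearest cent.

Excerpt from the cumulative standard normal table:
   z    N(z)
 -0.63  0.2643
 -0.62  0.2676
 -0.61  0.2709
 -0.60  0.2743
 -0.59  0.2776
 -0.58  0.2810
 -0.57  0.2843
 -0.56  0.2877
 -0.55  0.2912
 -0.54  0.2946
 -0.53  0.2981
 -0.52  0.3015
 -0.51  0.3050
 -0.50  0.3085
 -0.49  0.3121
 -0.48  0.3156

σ√T = 0.26 × 0.2887 = 0.0751
ln(S/K) + (r + σ²/2)T = ln(470/490) + (0.01 + 0.26²/2)·0.08333 = -0.0417 + 0.0037 = -0.0380
d₁ = -0.0380 / 0.0751 = -0.5066 → -0.51
d₂ = d₁ − σ√T = -0.5066 − 0.0751 = -0.5816 → -0.58
exp(−rT) = exp(−0.01·0.08333) = 0.9992
N(d₁) = N(-0.51) = 0.3050;  N(d₂) = N(-0.58) = 0.2810
C = 470·0.3050 − 490·0.9992·0.2810 = 143.3500 − 137.5798 = 5.7702

$5.77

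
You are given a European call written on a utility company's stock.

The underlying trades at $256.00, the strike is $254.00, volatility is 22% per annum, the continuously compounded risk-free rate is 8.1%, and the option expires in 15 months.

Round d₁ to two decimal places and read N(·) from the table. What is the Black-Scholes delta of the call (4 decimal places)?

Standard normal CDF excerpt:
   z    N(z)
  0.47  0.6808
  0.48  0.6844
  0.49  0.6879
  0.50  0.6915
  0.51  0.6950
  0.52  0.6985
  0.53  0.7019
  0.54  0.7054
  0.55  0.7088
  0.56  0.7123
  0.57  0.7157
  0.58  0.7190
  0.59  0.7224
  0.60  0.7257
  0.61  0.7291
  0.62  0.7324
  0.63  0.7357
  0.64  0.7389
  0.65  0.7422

T = 1.25;  σ√T = 0.2460
d₁ = [ln(256/254) + (0.081 + 0.22²/2)·1.25] / 0.2460 = [0.0078 + 0.1315] / 0.2460 = 0.5665 ⇒ 0.57
N(d₁) = N(0.57) = 0.7157
Δ_call = N(d₁) = 0.7157

0.7157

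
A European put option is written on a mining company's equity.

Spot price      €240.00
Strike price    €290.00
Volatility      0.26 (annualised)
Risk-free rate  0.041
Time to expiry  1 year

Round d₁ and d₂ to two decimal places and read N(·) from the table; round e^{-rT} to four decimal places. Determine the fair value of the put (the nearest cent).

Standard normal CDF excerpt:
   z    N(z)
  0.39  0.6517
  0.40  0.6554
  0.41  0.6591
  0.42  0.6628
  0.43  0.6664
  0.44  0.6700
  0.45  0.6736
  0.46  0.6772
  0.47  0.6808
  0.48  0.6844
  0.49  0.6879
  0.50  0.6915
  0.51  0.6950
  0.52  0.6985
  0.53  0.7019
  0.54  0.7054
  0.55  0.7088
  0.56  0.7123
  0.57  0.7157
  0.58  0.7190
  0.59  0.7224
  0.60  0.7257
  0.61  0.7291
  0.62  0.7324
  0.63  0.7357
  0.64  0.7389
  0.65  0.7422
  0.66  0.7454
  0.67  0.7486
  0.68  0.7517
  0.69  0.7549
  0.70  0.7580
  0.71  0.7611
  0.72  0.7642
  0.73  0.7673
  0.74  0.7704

€50.18

σ√T = 0.26·√1 = 0.2600
d₁ = [ln(240/290) + (0.041 + 0.26²/2)·1] / 0.2600 = [-0.1892 + 0.0748] / 0.2600 = -0.4402 which rounds to -0.44
d₂ = d₁ − σ√T = -0.4402 − 0.2600 = -0.7002 which rounds to -0.70
exp(−rT) = exp(−0.041·1) = 0.9598
N(−d₂) = N(0.70) = 0.7580;  N(−d₁) = N(0.44) = 0.6700
P = 290·0.9598·0.7580 − 240·0.6700 = 210.9832 − 160.8000 = 50.1832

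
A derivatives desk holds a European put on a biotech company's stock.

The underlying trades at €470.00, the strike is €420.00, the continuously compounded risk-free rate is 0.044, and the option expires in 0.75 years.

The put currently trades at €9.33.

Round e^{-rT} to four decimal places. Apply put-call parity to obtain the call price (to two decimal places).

e^(−rT) = e^(−0.044·0.75) = 0.9675
Put-call parity: C − P = S − K·e^(−rT) = 470 − 420·0.9675 = 470 − 406.3500 = 63.6500
C = P + (C − P) = 9.33 + (63.6500) = 72.9800

€72.98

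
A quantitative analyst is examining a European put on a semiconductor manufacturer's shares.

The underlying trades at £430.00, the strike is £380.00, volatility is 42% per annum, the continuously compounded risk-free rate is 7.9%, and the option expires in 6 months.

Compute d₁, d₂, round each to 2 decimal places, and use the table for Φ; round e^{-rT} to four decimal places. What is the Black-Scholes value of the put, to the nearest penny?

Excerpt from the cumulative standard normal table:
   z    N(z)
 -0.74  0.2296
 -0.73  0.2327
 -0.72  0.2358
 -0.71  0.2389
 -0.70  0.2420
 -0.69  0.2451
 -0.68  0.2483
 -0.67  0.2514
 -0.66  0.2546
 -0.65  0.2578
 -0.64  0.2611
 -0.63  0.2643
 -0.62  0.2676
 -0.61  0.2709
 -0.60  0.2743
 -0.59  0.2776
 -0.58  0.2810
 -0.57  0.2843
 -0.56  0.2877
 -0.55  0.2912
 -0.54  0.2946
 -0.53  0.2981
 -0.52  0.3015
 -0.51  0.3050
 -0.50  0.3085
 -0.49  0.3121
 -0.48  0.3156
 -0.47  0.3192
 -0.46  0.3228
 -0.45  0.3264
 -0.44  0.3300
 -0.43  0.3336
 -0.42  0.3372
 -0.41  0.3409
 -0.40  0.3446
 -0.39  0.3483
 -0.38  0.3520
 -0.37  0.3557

£21.82

σ√T = 0.42·√0.5 = 0.2970
d₁ = [ln(430/380) + (0.079 + ½·0.42²)·0.5] / (σ√T) = (0.1236 + 0.0836) / 0.2970 = 0.6977 → 0.70
d₂ = 0.6977 − 0.2970 = 0.4007 → 0.40
exp(−rT) = exp(−0.079·0.5) = 0.9613
N(−d₂) = N(-0.40) = 0.3446;  N(−d₁) = N(-0.70) = 0.2420
P = 380·0.9613·0.3446 − 430·0.2420 = 125.8803 − 104.0600 = 21.8203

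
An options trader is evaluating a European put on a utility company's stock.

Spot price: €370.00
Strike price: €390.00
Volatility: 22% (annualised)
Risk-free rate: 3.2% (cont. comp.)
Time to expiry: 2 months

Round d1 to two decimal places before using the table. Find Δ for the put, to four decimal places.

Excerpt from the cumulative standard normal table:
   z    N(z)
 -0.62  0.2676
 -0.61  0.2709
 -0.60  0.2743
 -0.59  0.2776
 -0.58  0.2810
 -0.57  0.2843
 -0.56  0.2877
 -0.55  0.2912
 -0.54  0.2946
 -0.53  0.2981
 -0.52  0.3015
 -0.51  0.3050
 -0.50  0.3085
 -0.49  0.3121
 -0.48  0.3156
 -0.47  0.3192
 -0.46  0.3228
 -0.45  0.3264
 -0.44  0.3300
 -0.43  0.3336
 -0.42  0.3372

-0.6844

T = 0.1667;  σ√T = 0.0898
d₁ = [ln(370/390) + (0.032 + 0.22²/2)·0.1667] / 0.0898 = [-0.0526 + 0.0094] / 0.0898 = -0.4818 ≈ -0.48
N(d₁) = N(-0.48) = 0.3156
Δ_put = N(d₁) − 1 = 0.3156 − 1 = -0.6844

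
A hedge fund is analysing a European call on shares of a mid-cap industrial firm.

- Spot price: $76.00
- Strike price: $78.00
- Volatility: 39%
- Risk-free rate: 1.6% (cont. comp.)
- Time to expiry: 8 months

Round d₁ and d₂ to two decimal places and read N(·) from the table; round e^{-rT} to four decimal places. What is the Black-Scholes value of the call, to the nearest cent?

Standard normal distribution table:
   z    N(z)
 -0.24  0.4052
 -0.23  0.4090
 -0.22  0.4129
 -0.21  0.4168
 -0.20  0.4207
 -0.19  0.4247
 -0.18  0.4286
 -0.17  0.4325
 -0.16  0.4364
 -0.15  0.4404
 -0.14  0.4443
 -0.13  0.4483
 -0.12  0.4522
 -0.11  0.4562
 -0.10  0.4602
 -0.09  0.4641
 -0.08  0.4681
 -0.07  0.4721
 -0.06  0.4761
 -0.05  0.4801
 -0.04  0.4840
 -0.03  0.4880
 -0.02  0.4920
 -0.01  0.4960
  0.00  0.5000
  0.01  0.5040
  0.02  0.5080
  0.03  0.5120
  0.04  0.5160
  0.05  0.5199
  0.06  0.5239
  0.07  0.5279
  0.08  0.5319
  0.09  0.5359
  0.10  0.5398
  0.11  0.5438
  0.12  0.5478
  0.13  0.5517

$9.16

T = 0.6667;  σ√T = 0.3184
ln(S/K) + (r + σ²/2)T = ln(76/78) + (0.016 + 0.39²/2)·0.6667 = -0.0260 + 0.0614 = 0.0354
d₁ = 0.0354 / 0.3184 = 0.1111 ≈ 0.11
d₂ = d₁ − σ√T = 0.1111 − 0.3184 = -0.2073 ≈ -0.21
e^(−rT) = e^(−0.016·0.6667) = 0.9894
C = 76·N(0.11) − 78·0.9894·N(-0.21) = 76·0.5438 − 78·0.9894·0.4168 = 41.3288 − 32.1658 = 9.1630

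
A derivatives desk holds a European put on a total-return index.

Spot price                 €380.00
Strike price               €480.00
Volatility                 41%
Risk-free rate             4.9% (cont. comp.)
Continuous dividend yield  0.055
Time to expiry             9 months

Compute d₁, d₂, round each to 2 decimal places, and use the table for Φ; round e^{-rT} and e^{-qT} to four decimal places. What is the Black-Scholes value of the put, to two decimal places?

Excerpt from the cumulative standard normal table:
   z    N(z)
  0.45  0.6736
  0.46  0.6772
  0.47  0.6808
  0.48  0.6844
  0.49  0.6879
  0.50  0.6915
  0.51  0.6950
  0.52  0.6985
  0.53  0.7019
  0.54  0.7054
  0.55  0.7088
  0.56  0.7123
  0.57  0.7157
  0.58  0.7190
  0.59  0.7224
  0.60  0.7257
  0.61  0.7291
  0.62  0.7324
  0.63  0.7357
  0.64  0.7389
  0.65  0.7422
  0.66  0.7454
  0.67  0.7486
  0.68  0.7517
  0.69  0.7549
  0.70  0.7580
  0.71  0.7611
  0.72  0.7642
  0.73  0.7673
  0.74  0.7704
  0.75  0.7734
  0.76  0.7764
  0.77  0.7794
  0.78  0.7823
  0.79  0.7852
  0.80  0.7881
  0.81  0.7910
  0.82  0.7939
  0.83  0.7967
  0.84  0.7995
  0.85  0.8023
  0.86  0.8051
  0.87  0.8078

€120.36

T = 0.75;  σ√T = 0.3551
d₁ = [ln(380/480) + (0.049 − 0.055 + 0.41²/2)·0.75] / 0.3551 = [-0.2336 + 0.0585] / 0.3551 = -0.4931 which rounds to -0.49
d₂ = d₁ − σ√T = -0.4931 − 0.3551 = -0.8481 which rounds to -0.85
e^(−qT) = e^(−0.055·0.75) = 0.9596;  e^(−rT) = e^(−0.049·0.75) = 0.9639
P = 480·0.9639·N(0.85) − 380·0.9596·N(0.49) = 480·0.9639·0.8023 − 380·0.9596·0.6879 = 371.2017 − 250.8414 = 120.3604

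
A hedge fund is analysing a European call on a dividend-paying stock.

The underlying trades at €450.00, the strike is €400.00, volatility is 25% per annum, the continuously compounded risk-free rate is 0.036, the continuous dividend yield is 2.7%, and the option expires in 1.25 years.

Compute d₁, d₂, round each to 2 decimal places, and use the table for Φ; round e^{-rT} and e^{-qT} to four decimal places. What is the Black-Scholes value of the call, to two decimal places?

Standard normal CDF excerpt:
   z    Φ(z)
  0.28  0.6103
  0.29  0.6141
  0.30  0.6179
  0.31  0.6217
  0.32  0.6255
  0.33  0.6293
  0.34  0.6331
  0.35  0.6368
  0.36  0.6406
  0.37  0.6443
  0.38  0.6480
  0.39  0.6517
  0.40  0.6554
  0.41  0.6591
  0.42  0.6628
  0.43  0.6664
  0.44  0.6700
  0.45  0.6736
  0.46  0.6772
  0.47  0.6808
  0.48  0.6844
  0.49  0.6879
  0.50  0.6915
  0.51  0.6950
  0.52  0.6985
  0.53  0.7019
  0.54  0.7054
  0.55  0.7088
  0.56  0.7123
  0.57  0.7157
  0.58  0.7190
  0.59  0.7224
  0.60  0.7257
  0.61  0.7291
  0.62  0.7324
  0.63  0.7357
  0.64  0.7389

€76.53

σ√T = 0.25 × 1.1180 = 0.2795
d₁ = [ln(450/400) + (0.036 − 0.027 + ½·0.25²)·1.25] / (σ√T) = (0.1178 + 0.0503) / 0.2795 = 0.6014 ⇒ 0.60
d₂ = 0.6014 − 0.2795 = 0.3219 ⇒ 0.32
exp(−qT) = exp(−0.027·1.25) = 0.9668;  exp(−rT) = exp(−0.036·1.25) = 0.9560
N(d₁) = N(0.60) = 0.7257;  N(d₂) = N(0.32) = 0.6255
C = 450·0.9668·0.7257 − 400·0.9560·0.6255 = 315.7230 − 239.1912 = 76.5318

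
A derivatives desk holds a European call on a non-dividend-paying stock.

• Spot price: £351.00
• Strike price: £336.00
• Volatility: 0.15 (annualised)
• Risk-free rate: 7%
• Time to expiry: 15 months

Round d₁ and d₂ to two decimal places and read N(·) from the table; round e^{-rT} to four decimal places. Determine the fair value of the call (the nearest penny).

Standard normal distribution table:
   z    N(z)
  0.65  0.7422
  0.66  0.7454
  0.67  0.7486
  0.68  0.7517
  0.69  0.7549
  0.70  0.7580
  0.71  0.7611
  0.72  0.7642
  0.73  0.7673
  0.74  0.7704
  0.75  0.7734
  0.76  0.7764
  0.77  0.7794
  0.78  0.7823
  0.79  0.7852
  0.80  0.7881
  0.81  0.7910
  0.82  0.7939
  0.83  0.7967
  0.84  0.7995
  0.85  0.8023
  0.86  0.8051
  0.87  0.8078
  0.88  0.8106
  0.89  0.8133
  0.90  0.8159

£50.19

T = 1.25;  σ√T = 0.1677
d₁ = [ln(351/336) + (0.07 + ½·0.15²)·1.25] / (σ√T) = (0.0437 + 0.1016) / 0.1677 = 0.8660 ⇒ 0.87
d₂ = 0.8660 − 0.1677 = 0.6983 ⇒ 0.70
exp(−rT) = exp(−0.07·1.25) = 0.9162
N(d₁) = N(0.87) = 0.8078;  N(d₂) = N(0.70) = 0.7580
C = 351·0.8078 − 336·0.9162·0.7580 = 283.5378 − 233.3451 = 50.1927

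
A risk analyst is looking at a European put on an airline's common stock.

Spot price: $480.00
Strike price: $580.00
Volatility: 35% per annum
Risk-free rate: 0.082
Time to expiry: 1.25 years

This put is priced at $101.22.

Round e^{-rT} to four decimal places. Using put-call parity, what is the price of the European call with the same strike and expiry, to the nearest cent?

exp(−rT) = exp(−0.082·1.25) = 0.9026
Put-call parity: C − P = S − K·e^(−rT) = 480 − 580·0.9026 = 480 − 523.5080 = -43.5080
C = P + (C − P) = 101.22 + (-43.5080) = 57.7120

$57.71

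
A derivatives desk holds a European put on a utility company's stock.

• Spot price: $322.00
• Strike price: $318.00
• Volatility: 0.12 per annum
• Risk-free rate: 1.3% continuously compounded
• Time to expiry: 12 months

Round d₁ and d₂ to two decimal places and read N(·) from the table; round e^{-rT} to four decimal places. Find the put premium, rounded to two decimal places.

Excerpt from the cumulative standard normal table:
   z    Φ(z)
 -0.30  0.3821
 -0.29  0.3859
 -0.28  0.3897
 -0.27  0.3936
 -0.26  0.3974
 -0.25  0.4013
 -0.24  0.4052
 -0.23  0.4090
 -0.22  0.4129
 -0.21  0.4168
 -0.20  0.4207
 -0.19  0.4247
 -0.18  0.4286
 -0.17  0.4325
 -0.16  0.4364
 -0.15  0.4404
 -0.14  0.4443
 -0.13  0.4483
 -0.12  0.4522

$11.50

σ√T = 0.12 × 1.0000 = 0.1200
ln(S/K) + (r + σ²/2)T = ln(322/318) + (0.013 + 0.12²/2)·1 = 0.0125 + 0.0202 = 0.0327
d₁ = 0.0327 / 0.1200 = 0.2725 ⇒ 0.27
d₂ = d₁ − σ√T = 0.2725 − 0.1200 = 0.1525 ⇒ 0.15
exp(−rT) = exp(−0.013·1) = 0.9871
P = 318·0.9871·N(-0.15) − 322·N(-0.27) = 318·0.9871·0.4404 − 322·0.3936 = 138.2406 − 126.7392 = 11.5014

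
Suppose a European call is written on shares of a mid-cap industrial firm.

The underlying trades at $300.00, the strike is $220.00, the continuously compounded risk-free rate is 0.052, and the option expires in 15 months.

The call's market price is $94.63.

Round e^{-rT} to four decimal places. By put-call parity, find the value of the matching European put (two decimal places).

exp(−rT) = exp(−0.052·1.25) = 0.9371
Put-call parity: C − P = S − K·e^(−rT) = 300 − 220·0.9371 = 300 − 206.1620 = 93.8380
P = C − (C − P) = 94.63 − (93.8380) = 0.7920

$0.79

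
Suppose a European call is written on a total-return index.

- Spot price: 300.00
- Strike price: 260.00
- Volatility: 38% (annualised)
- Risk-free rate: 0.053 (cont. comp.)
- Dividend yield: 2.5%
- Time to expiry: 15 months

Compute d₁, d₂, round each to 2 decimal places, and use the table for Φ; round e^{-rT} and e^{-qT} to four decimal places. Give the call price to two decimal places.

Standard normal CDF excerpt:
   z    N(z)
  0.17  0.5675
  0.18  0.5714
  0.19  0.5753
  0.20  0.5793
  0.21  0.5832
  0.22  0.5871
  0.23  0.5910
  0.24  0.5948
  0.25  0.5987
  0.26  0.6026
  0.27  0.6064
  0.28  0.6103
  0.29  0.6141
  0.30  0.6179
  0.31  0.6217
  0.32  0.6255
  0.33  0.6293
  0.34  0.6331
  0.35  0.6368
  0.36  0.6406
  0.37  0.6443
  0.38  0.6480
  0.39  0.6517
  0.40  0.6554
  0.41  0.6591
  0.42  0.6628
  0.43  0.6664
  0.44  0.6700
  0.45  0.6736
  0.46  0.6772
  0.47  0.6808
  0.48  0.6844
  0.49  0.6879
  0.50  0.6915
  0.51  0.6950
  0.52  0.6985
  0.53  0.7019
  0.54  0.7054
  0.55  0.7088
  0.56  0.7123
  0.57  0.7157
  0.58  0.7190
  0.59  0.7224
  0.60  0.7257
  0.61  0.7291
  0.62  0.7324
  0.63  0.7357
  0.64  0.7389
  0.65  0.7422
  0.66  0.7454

72.00

σ√T = 0.38 × 1.1180 = 0.4249
d₁ = [ln(300/260) + (0.053 − 0.025 + 0.38²/2)·1.25] / 0.4249 = [0.1431 + 0.1253] / 0.4249 = 0.6316 → 0.63
d₂ = d₁ − σ√T = 0.6316 − 0.4249 = 0.2068 → 0.21
exp(−qT) = exp(−0.025·1.25) = 0.9692;  exp(−rT) = exp(−0.053·1.25) = 0.9359
C = 300·0.9692·N(0.63) − 260·0.9359·N(0.21) = 300·0.9692·0.7357 − 260·0.9359·0.5832 = 213.9121 − 141.9124 = 71.9997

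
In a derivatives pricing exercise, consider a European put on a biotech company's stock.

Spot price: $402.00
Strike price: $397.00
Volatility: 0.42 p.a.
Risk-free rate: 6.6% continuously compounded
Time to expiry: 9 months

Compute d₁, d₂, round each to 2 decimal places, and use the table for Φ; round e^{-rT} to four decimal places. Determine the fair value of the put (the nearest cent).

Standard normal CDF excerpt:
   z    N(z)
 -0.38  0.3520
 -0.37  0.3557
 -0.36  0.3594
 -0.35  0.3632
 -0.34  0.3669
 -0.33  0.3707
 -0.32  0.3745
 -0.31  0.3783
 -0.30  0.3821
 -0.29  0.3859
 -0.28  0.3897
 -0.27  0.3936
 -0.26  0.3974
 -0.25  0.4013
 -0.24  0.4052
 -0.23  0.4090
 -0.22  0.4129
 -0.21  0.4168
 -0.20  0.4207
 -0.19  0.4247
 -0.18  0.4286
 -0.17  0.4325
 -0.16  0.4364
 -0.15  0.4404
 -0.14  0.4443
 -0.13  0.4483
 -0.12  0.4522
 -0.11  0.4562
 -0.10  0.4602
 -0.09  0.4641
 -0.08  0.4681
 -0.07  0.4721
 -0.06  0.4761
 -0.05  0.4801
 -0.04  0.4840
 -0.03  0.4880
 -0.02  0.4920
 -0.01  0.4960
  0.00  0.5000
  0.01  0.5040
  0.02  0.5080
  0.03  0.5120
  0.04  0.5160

σ√T = 0.42·√0.75 = 0.3637
ln(S/K) + (r + σ²/2)T = ln(402/397) + (0.066 + 0.42²/2)·0.75 = 0.0125 + 0.1157 = 0.1282
d₁ = 0.1282 / 0.3637 = 0.3524 → 0.35
d₂ = d₁ − σ√T = 0.3524 − 0.3637 = -0.0114 → -0.01
exp(−rT) = exp(−0.066·0.75) = 0.9517
P = 397·0.9517·N(0.01) − 402·N(-0.35) = 397·0.9517·0.5040 − 402·0.3632 = 190.4237 − 146.0064 = 44.4173

$44.42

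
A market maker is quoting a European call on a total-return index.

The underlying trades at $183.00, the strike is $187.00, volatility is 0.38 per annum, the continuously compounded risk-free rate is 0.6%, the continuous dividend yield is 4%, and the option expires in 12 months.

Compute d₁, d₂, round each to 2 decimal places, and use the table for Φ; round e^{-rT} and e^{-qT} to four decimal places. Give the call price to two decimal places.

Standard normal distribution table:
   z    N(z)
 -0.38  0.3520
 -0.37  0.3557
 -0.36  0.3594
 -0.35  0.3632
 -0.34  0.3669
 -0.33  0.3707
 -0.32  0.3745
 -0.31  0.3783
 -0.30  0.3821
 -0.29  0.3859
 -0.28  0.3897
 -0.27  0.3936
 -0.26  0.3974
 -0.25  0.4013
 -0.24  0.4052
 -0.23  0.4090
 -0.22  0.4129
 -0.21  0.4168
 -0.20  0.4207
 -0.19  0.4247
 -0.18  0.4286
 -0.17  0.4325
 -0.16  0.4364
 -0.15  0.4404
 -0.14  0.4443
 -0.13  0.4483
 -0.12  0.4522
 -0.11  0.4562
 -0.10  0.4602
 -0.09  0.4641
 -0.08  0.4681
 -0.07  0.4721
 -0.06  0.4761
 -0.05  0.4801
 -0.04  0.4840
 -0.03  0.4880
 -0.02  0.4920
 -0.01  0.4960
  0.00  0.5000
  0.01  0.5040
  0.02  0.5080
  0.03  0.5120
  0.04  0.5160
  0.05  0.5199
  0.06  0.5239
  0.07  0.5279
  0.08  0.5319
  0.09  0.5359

$22.53

σ√T = 0.38 × 1.0000 = 0.3800
d₁ = [ln(183/187) + (0.006 − 0.04 + 0.38²/2)·1] / 0.3800 = [-0.0216 + 0.0382] / 0.3800 = 0.0436 ≈ 0.04
d₂ = d₁ − σ√T = 0.0436 − 0.3800 = -0.3364 ≈ -0.34
e^(−qT) = e^(−0.04·1) = 0.9608;  e^(−rT) = e^(−0.006·1) = 0.9940
C = 183·0.9608·N(0.04) − 187·0.9940·N(-0.34) = 183·0.9608·0.5160 − 187·0.9940·0.3669 = 90.7264 − 68.1986 = 22.5278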